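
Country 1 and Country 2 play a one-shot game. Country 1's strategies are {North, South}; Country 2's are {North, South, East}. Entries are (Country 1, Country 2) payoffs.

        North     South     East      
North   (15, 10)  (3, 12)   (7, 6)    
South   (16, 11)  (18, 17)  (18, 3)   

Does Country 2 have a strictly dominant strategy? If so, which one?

A strategy is strictly dominant if it gives Country 2 a strictly higher payoff than every other strategy, against every choice by the opponent.
South strictly dominates: vs North: 12 > each of {10, 6}; vs South: 17 > each of {11, 3}.

South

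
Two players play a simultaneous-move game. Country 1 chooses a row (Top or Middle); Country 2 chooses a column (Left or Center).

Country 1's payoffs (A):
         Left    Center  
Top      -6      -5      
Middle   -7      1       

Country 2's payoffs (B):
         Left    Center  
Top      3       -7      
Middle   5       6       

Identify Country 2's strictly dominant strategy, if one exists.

No strictly dominant strategy

Check whether one of Country 2's strategies beats all alternatives regardless of what the opponent does.
Left is not dominant: against Middle, Center gives 6 > 5.
Center is not dominant: against Top, Left gives 3 > -7.
No single strategy is best against every opponent action.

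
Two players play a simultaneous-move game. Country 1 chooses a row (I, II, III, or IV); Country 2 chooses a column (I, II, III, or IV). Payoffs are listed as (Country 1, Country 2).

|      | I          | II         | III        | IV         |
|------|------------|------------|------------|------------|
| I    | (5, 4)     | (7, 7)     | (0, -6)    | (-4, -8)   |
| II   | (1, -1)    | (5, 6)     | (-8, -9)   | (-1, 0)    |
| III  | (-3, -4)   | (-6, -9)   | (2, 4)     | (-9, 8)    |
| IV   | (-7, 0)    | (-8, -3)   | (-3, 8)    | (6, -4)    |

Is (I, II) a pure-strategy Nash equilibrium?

Holding Country 2 at II: Country 1 gets 7 from I, versus 5 from II, -6 from III, -8 from IV. No profitable deviation for Country 1.
Holding Country 1 at I: Country 2 gets 7 from II, versus 4 from I, -6 from III, -8 from IV. No profitable deviation for Country 2 either.

Yes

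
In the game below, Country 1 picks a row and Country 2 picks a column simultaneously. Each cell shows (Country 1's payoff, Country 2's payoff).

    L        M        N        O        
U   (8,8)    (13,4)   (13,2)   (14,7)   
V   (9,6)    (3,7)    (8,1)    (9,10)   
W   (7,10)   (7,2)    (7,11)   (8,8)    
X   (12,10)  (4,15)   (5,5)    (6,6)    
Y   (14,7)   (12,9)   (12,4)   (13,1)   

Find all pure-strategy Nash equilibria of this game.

None

Check mutual best responses: a cell is a NE iff neither player can gain by unilaterally deviating.
Country 1's best responses — vs L: Y (payoff 14); vs M: U (payoff 13); vs N: U (payoff 13); vs O: U (payoff 14).
Country 2's best responses — vs U: L (payoff 8); vs V: O (payoff 10); vs W: N (payoff 11); vs X: M (payoff 15); vs Y: M (payoff 9).
No cell has both players best-responding. For instance, Country 1's best reply to N is U, but against U Country 2 prefers L over N.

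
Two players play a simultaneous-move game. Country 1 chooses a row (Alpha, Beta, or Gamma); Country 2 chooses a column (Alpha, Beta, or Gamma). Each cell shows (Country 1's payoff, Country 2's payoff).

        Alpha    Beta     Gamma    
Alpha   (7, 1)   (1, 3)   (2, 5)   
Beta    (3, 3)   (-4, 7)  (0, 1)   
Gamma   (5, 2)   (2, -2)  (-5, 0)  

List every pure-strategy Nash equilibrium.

(Alpha, Gamma)

Find each player's best response to every opponent strategy; NE are the intersections.
Country 1's best responses — vs Alpha: Alpha (payoff 7); vs Beta: Gamma (payoff 2); vs Gamma: Alpha (payoff 2).
Country 2's best responses — vs Alpha: Gamma (payoff 5); vs Beta: Beta (payoff 7); vs Gamma: Alpha (payoff 2).
The only mutual best response is (Alpha, Gamma); neither player gains by switching there.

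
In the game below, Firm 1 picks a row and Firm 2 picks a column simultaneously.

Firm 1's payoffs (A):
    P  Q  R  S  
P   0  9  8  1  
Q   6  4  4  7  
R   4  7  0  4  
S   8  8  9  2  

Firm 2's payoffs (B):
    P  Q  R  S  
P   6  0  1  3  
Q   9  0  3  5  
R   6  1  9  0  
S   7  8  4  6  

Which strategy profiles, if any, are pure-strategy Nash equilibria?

No pure-strategy Nash equilibrium

Check mutual best responses: a cell is a NE iff neither player can gain by unilaterally deviating.
Firm 1's best responses — vs P: S (payoff 8); vs Q: P (payoff 9); vs R: S (payoff 9); vs S: Q (payoff 7).
Firm 2's best responses — vs P: P (payoff 6); vs Q: P (payoff 9); vs R: R (payoff 9); vs S: Q (payoff 8).
No cell has both players best-responding. For instance, Firm 1's best reply to R is S, but against S Firm 2 prefers Q over R.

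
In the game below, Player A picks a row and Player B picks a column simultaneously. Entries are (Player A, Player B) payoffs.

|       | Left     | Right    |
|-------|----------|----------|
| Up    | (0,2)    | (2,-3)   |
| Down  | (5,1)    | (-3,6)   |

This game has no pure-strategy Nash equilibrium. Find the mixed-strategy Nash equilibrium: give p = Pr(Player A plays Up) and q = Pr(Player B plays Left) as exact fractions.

Each player's mixing probability is pinned down by making the *other* player indifferent.
Player B indifferent between Left and Right: p·2 + (1−p)·1 = p·(-3) + (1−p)·6 ⟹ 1 + 1p = 6 + (-9)p ⟹ p = 1/2.
Player A indifferent between Up and Down: q·0 + (1−q)·2 = q·5 + (1−q)·(-3) ⟹ 2 + (-2)q = (-3) + 8q ⟹ q = 1/2.

p = 1/2, q = 1/2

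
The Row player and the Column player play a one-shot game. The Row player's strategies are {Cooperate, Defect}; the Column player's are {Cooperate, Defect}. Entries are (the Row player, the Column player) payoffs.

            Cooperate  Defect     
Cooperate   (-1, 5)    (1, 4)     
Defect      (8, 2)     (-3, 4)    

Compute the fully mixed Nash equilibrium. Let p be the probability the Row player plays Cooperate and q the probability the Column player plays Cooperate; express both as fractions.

p = 2/3, q = 4/13

In a mixed NE each player is indifferent between their pure strategies, so the opponent's mix sets the indifference.
The Column player indifferent between Cooperate and Defect: p·5 + (1−p)·2 = p·4 + (1−p)·4 ⟹ 2 + 3p = 4 + 0p ⟹ p = 2/3.
The Row player indifferent between Cooperate and Defect: q·(-1) + (1−q)·1 = q·8 + (1−q)·(-3) ⟹ 1 + (-2)q = (-3) + 11q ⟹ q = 4/13.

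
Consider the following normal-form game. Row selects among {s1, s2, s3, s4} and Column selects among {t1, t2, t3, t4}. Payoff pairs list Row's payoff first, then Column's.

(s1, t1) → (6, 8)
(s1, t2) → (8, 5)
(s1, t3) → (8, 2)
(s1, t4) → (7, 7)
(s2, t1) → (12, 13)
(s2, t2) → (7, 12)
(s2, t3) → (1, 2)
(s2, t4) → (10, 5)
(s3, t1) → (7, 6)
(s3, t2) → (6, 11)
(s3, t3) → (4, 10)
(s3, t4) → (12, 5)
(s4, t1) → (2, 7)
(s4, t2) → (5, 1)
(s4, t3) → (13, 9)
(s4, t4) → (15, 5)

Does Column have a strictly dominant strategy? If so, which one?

A strategy is strictly dominant if it gives Column a strictly higher payoff than every other strategy, against every choice by the opponent.
t1 is not dominant: against s3, t2 gives 11 > 6.
t2 is not dominant: against s1, t1 gives 8 > 5.
t3 is not dominant: against s1, t1 gives 8 > 2.
t4 is not dominant: against s1, t1 gives 8 > 7.
No single strategy is best against every opponent action.

None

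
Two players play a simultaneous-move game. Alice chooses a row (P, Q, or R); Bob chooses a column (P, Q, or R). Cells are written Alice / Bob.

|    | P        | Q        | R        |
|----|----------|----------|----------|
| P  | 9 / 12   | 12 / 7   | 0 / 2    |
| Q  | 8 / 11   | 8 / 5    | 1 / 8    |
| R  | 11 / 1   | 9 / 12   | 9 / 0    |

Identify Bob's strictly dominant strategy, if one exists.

None

A strategy is strictly dominant if it gives Bob a strictly higher payoff than every other strategy, against every choice by the opponent.
P is not dominant: against R, Q gives 12 > 1.
Q is not dominant: against P, P gives 12 > 7.
R is not dominant: against P, P gives 12 > 2.
No single strategy is best against every opponent action.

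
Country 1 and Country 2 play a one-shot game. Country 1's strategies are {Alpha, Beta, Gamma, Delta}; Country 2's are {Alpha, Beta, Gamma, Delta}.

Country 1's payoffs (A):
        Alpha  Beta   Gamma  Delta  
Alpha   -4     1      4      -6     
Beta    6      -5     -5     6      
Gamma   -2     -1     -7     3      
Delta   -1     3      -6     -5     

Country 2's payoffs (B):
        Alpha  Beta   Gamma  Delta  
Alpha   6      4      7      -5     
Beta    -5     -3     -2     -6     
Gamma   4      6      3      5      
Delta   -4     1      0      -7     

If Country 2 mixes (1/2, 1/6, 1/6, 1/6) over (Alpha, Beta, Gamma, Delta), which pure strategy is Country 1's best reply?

Beta

Compute Country 1's expected payoff from each pure strategy against the given mix.
Alpha: (1/2)·(-4) + (1/6)·1 + (1/6)·4 + (1/6)·(-6) = -13/6
Beta: (1/2)·6 + (1/6)·(-5) + (1/6)·(-5) + (1/6)·6 = 7/3
Gamma: (1/2)·(-2) + (1/6)·(-1) + (1/6)·(-7) + (1/6)·3 = -11/6
Delta: (1/2)·(-1) + (1/6)·3 + (1/6)·(-6) + (1/6)·(-5) = -11/6
Highest expected payoff is 7/3, from Beta.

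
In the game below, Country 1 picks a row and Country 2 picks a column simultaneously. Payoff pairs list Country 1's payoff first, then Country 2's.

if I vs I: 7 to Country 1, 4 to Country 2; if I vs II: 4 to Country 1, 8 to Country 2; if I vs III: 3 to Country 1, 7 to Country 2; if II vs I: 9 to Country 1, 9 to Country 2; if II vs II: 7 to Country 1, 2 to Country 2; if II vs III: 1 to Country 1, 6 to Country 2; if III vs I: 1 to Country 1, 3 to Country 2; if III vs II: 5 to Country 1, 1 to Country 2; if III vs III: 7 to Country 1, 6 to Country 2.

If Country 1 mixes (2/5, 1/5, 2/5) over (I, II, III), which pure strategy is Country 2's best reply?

Country 2's best reply maximizes expected payoff against the mix.
I: (2/5)·4 + (1/5)·9 + (2/5)·3 = 23/5
II: (2/5)·8 + (1/5)·2 + (2/5)·1 = 4
III: (2/5)·7 + (1/5)·6 + (2/5)·6 = 32/5
Highest expected payoff is 32/5, from III.

III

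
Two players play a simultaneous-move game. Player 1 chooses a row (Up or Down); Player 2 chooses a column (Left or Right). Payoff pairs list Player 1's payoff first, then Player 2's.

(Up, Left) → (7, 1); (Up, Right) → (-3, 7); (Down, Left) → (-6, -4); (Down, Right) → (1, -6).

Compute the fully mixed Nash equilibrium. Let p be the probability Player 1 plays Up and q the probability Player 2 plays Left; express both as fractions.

p = 1/4, q = 4/17

In a mixed NE each player is indifferent between their pure strategies, so the opponent's mix sets the indifference.
Player 2 indifferent between Left and Right: p·1 + (1−p)·(-4) = p·7 + (1−p)·(-6) ⟹ (-4) + 5p = (-6) + 13p ⟹ p = 1/4.
Player 1 indifferent between Up and Down: q·7 + (1−q)·(-3) = q·(-6) + (1−q)·1 ⟹ (-3) + 10q = 1 + (-7)q ⟹ q = 4/17.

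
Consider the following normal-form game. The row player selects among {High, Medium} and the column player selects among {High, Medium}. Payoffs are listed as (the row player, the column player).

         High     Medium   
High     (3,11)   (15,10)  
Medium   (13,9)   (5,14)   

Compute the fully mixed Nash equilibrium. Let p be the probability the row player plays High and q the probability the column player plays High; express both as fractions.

p = 5/6, q = 1/2

Each player's mixing probability is pinned down by making the *other* player indifferent.
The column player indifferent between High and Medium: p·11 + (1−p)·9 = p·10 + (1−p)·14 ⟹ 9 + 2p = 14 + (-4)p ⟹ p = 5/6.
The row player indifferent between High and Medium: q·3 + (1−q)·15 = q·13 + (1−q)·5 ⟹ 15 + (-12)q = 5 + 8q ⟹ q = 1/2.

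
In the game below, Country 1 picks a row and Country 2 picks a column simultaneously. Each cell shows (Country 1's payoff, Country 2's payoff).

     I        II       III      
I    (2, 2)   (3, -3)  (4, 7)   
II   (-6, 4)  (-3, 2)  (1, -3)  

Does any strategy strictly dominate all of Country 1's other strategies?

I

A strategy is strictly dominant if it gives Country 1 a strictly higher payoff than every other strategy, against every choice by the opponent.
I strictly dominates: vs I: 2 > -6; vs II: 3 > -3; vs III: 4 > 1.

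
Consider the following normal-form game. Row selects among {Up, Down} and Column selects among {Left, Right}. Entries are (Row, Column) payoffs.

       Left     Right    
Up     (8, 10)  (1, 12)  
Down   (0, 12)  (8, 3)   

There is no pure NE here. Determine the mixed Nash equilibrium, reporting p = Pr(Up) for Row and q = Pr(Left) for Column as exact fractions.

In a mixed NE each player is indifferent between their pure strategies, so the opponent's mix sets the indifference.
Column indifferent between Left and Right: p·10 + (1−p)·12 = p·12 + (1−p)·3 ⟹ 12 + (-2)p = 3 + 9p ⟹ p = 9/11.
Row indifferent between Up and Down: q·8 + (1−q)·1 = q·0 + (1−q)·8 ⟹ 1 + 7q = 8 + (-8)q ⟹ q = 7/15.

p = 9/11, q = 7/15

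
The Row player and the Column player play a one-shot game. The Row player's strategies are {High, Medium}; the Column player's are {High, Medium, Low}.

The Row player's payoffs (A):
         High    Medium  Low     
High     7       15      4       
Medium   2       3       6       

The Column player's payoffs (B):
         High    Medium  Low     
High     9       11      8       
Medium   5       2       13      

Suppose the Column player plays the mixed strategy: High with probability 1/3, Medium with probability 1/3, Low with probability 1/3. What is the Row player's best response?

The Row player's best reply maximizes expected payoff against the mix.
High: (1/3)·7 + (1/3)·15 + (1/3)·4 = 26/3
Medium: (1/3)·2 + (1/3)·3 + (1/3)·6 = 11/3
Highest expected payoff is 26/3, from High.

High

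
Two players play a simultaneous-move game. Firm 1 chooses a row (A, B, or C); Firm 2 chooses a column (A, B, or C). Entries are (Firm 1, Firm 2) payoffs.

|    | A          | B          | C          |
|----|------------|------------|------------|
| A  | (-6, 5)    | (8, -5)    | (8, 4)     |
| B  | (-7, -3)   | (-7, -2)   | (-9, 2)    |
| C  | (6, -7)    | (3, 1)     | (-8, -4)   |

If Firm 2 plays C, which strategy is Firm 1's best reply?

With Firm 2 fixed at C, Firm 1's payoffs are: A → 8, B → -9, C → -8.
The maximum is 8, achieved by A.

A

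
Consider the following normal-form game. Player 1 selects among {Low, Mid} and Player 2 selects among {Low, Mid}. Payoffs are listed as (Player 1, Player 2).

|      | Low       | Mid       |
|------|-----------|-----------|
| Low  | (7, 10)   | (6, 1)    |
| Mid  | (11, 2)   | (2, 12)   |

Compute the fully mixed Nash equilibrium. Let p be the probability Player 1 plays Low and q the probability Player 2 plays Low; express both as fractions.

p = 10/19, q = 1/2

Each player's mixing probability is pinned down by making the *other* player indifferent.
Player 2 indifferent between Low and Mid: p·10 + (1−p)·2 = p·1 + (1−p)·12 ⟹ 2 + 8p = 12 + (-11)p ⟹ p = 10/19.
Player 1 indifferent between Low and Mid: q·7 + (1−q)·6 = q·11 + (1−q)·2 ⟹ 6 + 1q = 2 + 9q ⟹ q = 1/2.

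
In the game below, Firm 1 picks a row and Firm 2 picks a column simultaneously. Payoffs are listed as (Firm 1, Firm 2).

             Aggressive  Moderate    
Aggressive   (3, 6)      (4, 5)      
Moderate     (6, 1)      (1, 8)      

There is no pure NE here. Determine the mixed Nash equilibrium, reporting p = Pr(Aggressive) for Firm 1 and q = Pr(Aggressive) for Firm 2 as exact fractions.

Each player's mixing probability is pinned down by making the *other* player indifferent.
Firm 2 indifferent between Aggressive and Moderate: p·6 + (1−p)·1 = p·5 + (1−p)·8 ⟹ 1 + 5p = 8 + (-3)p ⟹ p = 7/8.
Firm 1 indifferent between Aggressive and Moderate: q·3 + (1−q)·4 = q·6 + (1−q)·1 ⟹ 4 + (-1)q = 1 + 5q ⟹ q = 1/2.

p = 7/8, q = 1/2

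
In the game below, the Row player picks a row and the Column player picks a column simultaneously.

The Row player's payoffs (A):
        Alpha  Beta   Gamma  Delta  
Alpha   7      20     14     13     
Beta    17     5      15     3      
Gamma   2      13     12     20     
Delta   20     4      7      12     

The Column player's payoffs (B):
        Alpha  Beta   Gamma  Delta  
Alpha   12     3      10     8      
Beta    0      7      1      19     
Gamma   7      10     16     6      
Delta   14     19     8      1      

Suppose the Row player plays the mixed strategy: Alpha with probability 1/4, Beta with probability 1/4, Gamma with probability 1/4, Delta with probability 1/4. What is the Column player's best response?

Beta

The Column player's best reply maximizes expected payoff against the mix.
Alpha: (1/4)·12 + (1/4)·0 + (1/4)·7 + (1/4)·14 = 33/4
Beta: (1/4)·3 + (1/4)·7 + (1/4)·10 + (1/4)·19 = 39/4
Gamma: (1/4)·10 + (1/4)·1 + (1/4)·16 + (1/4)·8 = 35/4
Delta: (1/4)·8 + (1/4)·19 + (1/4)·6 + (1/4)·1 = 17/2
Highest expected payoff is 39/4, from Beta.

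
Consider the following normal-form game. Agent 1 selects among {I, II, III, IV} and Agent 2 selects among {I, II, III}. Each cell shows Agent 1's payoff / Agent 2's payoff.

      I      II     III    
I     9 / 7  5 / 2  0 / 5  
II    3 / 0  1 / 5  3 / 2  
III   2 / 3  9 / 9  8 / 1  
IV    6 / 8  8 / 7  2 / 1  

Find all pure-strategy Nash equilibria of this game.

(I, I) and (III, II)

A profile is a Nash equilibrium when each player is best-responding to the other.
Agent 1's best responses — vs I: I (payoff 9); vs II: III (payoff 9); vs III: III (payoff 8).
Agent 2's best responses — vs I: I (payoff 7); vs II: II (payoff 5); vs III: II (payoff 9); vs IV: I (payoff 8).
Mutual best responses occur at (I, I) and (III, II); at each, neither player gains by switching.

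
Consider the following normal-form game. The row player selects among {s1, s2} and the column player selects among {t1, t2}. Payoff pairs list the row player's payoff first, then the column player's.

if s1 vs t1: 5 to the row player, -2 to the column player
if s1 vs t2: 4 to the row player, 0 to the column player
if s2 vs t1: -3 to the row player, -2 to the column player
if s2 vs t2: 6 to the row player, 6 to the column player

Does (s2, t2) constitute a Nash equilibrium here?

Yes

Holding the column player at t2: the row player gets 6 from s2, versus 4 from s1. No profitable deviation for the row player.
Holding the row player at s2: the column player gets 6 from t2, versus -2 from t1. No profitable deviation for the column player either.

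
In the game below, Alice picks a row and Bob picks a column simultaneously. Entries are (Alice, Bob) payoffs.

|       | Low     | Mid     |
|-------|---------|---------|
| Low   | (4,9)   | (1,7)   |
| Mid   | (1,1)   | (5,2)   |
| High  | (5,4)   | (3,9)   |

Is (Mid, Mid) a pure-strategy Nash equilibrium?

Holding Bob at Mid: Alice gets 5 from Mid, versus 1 from Low, 3 from High. No profitable deviation for Alice.
Holding Alice at Mid: Bob gets 2 from Mid, versus 1 from Low. No profitable deviation for Bob either.

Yes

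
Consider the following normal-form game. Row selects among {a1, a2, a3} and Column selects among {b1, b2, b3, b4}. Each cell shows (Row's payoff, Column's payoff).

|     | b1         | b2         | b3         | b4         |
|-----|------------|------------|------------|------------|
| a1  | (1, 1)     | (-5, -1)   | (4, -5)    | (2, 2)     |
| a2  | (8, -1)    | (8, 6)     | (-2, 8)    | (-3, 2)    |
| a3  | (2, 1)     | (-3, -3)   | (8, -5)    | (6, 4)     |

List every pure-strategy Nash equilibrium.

(a3, b4)

A profile is a Nash equilibrium when each player is best-responding to the other.
Row's best responses — vs b1: a2 (payoff 8); vs b2: a2 (payoff 8); vs b3: a3 (payoff 8); vs b4: a3 (payoff 6).
Column's best responses — vs a1: b4 (payoff 2); vs a2: b3 (payoff 8); vs a3: b4 (payoff 4).
The only mutual best response is (a3, b4); neither player gains by switching there.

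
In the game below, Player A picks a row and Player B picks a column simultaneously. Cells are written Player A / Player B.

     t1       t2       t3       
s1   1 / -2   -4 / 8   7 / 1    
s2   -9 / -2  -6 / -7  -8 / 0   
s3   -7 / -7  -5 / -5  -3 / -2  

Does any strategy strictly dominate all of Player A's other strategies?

s1

A strategy is strictly dominant if it gives Player A a strictly higher payoff than every other strategy, against every choice by the opponent.
s1 strictly dominates: vs t1: 1 > each of {-9, -7}; vs t2: -4 > each of {-6, -5}; vs t3: 7 > each of {-8, -3}.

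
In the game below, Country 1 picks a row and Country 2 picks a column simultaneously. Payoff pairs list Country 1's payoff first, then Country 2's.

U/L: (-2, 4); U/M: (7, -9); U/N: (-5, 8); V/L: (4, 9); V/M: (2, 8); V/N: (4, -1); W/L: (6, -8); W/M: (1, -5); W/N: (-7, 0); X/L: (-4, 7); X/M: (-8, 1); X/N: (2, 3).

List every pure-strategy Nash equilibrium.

Find each player's best response to every opponent strategy; NE are the intersections.
Country 1's best responses — vs L: W (payoff 6); vs M: U (payoff 7); vs N: V (payoff 4).
Country 2's best responses — vs U: N (payoff 8); vs V: L (payoff 9); vs W: N (payoff 0); vs X: L (payoff 7).
No cell has both players best-responding. For instance, Country 1's best reply to M is U, but against U Country 2 prefers N over M.

None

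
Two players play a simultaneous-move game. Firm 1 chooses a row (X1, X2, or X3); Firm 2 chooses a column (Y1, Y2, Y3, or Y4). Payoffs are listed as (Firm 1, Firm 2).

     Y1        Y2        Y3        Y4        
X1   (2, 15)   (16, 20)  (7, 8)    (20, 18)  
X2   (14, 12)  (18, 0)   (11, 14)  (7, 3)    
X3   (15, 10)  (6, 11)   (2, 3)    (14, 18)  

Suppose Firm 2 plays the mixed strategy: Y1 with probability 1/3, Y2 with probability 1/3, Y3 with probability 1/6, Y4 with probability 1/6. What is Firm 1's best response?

Firm 1's best reply maximizes expected payoff against the mix.
X1: (1/3)·2 + (1/3)·16 + (1/6)·7 + (1/6)·20 = 21/2
X2: (1/3)·14 + (1/3)·18 + (1/6)·11 + (1/6)·7 = 41/3
X3: (1/3)·15 + (1/3)·6 + (1/6)·2 + (1/6)·14 = 29/3
Highest expected payoff is 41/3, from X2.

X2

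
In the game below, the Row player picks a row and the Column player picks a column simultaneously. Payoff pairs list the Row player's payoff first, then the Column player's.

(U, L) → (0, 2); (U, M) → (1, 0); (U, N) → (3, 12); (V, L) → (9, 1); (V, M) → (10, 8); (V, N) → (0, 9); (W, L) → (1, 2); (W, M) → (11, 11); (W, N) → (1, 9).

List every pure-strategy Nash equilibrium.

(U, N) and (W, M)

Find each player's best response to every opponent strategy; NE are the intersections.
The Row player's best responses — vs L: V (payoff 9); vs M: W (payoff 11); vs N: U (payoff 3).
The Column player's best responses — vs U: N (payoff 12); vs V: N (payoff 9); vs W: M (payoff 11).
Mutual best responses occur at (U, N) and (W, M); at each, neither player gains by switching.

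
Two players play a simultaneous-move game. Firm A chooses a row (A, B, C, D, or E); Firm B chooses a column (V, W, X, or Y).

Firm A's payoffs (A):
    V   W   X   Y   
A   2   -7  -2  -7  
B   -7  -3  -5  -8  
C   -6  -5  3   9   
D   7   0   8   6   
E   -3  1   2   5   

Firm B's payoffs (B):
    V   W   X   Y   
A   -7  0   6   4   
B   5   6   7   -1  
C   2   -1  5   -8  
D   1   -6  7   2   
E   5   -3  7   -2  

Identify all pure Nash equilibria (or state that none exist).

Check mutual best responses: a cell is a NE iff neither player can gain by unilaterally deviating.
Firm A's best responses — vs V: D (payoff 7); vs W: E (payoff 1); vs X: D (payoff 8); vs Y: C (payoff 9).
Firm B's best responses — vs A: X (payoff 6); vs B: X (payoff 7); vs C: X (payoff 5); vs D: X (payoff 7); vs E: X (payoff 7).
The only mutual best response is (D, X); neither player gains by switching there.

(D, X)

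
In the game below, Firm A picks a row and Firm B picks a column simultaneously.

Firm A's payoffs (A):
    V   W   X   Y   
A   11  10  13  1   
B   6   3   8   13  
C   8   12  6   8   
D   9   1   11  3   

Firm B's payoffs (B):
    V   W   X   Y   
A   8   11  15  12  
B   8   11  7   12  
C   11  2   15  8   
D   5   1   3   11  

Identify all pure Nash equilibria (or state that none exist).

Find each player's best response to every opponent strategy; NE are the intersections.
Firm A's best responses — vs V: A (payoff 11); vs W: C (payoff 12); vs X: A (payoff 13); vs Y: B (payoff 13).
Firm B's best responses — vs A: X (payoff 15); vs B: Y (payoff 12); vs C: X (payoff 15); vs D: Y (payoff 11).
Mutual best responses occur at (A, X) and (B, Y); at each, neither player gains by switching.

(A, X) and (B, Y)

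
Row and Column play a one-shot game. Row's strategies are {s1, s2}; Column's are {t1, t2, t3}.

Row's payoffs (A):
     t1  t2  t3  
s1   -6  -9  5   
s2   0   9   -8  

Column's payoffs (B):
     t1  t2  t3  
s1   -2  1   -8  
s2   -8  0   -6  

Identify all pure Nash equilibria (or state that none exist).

Check mutual best responses: a cell is a NE iff neither player can gain by unilaterally deviating.
Row's best responses — vs t1: s2 (payoff 0); vs t2: s2 (payoff 9); vs t3: s1 (payoff 5).
Column's best responses — vs s1: t2 (payoff 1); vs s2: t2 (payoff 0).
The only mutual best response is (s2, t2); neither player gains by switching there.

(s2, t2)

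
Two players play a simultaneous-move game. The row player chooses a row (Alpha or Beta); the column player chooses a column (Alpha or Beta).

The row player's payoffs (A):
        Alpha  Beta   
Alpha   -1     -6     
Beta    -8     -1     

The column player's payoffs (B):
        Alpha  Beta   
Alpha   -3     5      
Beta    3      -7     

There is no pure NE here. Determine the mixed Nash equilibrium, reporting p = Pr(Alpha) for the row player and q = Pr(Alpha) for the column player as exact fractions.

p = 5/9, q = 5/12

Each player's mixing probability is pinned down by making the *other* player indifferent.
The column player indifferent between Alpha and Beta: p·(-3) + (1−p)·3 = p·5 + (1−p)·(-7) ⟹ 3 + (-6)p = (-7) + 12p ⟹ p = 5/9.
The row player indifferent between Alpha and Beta: q·(-1) + (1−q)·(-6) = q·(-8) + (1−q)·(-1) ⟹ (-6) + 5q = (-1) + (-7)q ⟹ q = 5/12.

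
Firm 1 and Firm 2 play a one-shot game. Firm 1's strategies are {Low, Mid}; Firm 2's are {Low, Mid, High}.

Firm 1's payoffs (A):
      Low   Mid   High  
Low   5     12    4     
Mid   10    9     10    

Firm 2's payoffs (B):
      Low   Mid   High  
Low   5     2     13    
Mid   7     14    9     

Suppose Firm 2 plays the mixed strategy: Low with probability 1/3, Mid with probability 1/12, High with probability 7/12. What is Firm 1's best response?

Compute Firm 1's expected payoff from each pure strategy against the given mix.
Low: (1/3)·5 + (1/12)·12 + (7/12)·4 = 5
Mid: (1/3)·10 + (1/12)·9 + (7/12)·10 = 119/12
Highest expected payoff is 119/12, from Mid.

Mid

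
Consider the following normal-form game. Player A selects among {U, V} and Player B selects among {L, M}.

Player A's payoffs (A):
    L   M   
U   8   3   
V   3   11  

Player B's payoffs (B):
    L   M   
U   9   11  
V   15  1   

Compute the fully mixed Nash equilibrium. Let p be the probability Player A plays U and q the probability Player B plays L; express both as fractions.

Each player's mixing probability is pinned down by making the *other* player indifferent.
Player B indifferent between L and M: p·9 + (1−p)·15 = p·11 + (1−p)·1 ⟹ 15 + (-6)p = 1 + 10p ⟹ p = 7/8.
Player A indifferent between U and V: q·8 + (1−q)·3 = q·3 + (1−q)·11 ⟹ 3 + 5q = 11 + (-8)q ⟹ q = 8/13.

p = 7/8, q = 8/13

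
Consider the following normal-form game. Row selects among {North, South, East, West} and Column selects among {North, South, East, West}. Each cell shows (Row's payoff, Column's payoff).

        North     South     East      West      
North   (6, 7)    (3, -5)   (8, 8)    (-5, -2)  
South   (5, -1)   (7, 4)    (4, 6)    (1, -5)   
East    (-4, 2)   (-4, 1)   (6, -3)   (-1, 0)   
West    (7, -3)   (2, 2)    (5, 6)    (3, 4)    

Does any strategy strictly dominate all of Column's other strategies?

Check whether one of Column's strategies beats all alternatives regardless of what the opponent does.
North is not dominant: against North, East gives 8 > 7.
South is not dominant: against North, North gives 7 > -5.
East is not dominant: against East, North gives 2 > -3.
West is not dominant: against North, North gives 7 > -2.
No single strategy is best against every opponent action.

None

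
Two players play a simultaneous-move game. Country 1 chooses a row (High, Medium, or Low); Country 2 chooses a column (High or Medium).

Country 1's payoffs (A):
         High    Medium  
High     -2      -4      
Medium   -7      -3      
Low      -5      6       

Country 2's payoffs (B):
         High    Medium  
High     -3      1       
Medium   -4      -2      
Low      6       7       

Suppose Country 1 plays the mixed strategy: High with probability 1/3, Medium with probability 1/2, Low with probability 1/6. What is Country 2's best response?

Medium

Compute Country 2's expected payoff from each pure strategy against the given mix.
High: (1/3)·(-3) + (1/2)·(-4) + (1/6)·6 = -2
Medium: (1/3)·1 + (1/2)·(-2) + (1/6)·7 = 1/2
Highest expected payoff is 1/2, from Medium.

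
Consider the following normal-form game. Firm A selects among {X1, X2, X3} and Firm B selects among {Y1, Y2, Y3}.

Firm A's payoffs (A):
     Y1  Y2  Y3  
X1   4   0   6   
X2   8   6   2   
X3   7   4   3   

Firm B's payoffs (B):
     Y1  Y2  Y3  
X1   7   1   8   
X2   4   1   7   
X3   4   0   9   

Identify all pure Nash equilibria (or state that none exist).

Check mutual best responses: a cell is a NE iff neither player can gain by unilaterally deviating.
Firm A's best responses — vs Y1: X2 (payoff 8); vs Y2: X2 (payoff 6); vs Y3: X1 (payoff 6).
Firm B's best responses — vs X1: Y3 (payoff 8); vs X2: Y3 (payoff 7); vs X3: Y3 (payoff 9).
The only mutual best response is (X1, Y3); neither player gains by switching there.

(X1, Y3)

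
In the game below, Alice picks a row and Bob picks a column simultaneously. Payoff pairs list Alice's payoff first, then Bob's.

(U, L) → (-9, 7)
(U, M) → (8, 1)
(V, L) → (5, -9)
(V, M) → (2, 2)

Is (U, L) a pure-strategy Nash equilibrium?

No

Holding Bob at L: Alice gets -9 from U but could get 5 by switching to V. Alice has a profitable deviation.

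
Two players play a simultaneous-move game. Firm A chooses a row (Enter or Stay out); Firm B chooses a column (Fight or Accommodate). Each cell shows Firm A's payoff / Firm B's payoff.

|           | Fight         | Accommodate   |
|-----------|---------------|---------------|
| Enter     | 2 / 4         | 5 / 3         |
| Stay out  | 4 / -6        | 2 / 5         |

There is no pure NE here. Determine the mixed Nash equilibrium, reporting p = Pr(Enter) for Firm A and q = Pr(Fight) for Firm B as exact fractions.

In a mixed NE each player is indifferent between their pure strategies, so the opponent's mix sets the indifference.
Firm B indifferent between Fight and Accommodate: p·4 + (1−p)·(-6) = p·3 + (1−p)·5 ⟹ (-6) + 10p = 5 + (-2)p ⟹ p = 11/12.
Firm A indifferent between Enter and Stay out: q·2 + (1−q)·5 = q·4 + (1−q)·2 ⟹ 5 + (-3)q = 2 + 2q ⟹ q = 3/5.

p = 11/12, q = 3/5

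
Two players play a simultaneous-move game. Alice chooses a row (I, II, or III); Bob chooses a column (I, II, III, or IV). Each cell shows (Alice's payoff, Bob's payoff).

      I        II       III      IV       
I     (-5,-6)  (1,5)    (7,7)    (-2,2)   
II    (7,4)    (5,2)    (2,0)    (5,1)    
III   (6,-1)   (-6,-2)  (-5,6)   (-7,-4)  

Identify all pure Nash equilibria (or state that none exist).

(I, III) and (II, I)

Find each player's best response to every opponent strategy; NE are the intersections.
Alice's best responses — vs I: II (payoff 7); vs II: II (payoff 5); vs III: I (payoff 7); vs IV: II (payoff 5).
Bob's best responses — vs I: III (payoff 7); vs II: I (payoff 4); vs III: III (payoff 6).
Mutual best responses occur at (I, III) and (II, I); at each, neither player gains by switching.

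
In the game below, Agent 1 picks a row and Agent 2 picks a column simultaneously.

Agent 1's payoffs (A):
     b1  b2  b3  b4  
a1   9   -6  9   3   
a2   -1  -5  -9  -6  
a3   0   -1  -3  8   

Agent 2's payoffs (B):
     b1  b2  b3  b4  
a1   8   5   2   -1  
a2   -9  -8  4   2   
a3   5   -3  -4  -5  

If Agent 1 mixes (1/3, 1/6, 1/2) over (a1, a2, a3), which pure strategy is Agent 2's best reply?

Agent 2's best reply maximizes expected payoff against the mix.
b1: (1/3)·8 + (1/6)·(-9) + (1/2)·5 = 11/3
b2: (1/3)·5 + (1/6)·(-8) + (1/2)·(-3) = -7/6
b3: (1/3)·2 + (1/6)·4 + (1/2)·(-4) = -2/3
b4: (1/3)·(-1) + (1/6)·2 + (1/2)·(-5) = -5/2
Highest expected payoff is 11/3, from b1.

b1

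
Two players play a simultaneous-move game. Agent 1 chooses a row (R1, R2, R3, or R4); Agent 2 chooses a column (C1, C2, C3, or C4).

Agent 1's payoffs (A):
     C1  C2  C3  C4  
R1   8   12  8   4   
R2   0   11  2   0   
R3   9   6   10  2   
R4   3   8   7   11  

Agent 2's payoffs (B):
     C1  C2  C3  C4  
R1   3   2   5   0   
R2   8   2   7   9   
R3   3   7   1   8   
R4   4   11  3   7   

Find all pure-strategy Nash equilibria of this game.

None

Check mutual best responses: a cell is a NE iff neither player can gain by unilaterally deviating.
Agent 1's best responses — vs C1: R3 (payoff 9); vs C2: R1 (payoff 12); vs C3: R3 (payoff 10); vs C4: R4 (payoff 11).
Agent 2's best responses — vs R1: C3 (payoff 5); vs R2: C4 (payoff 9); vs R3: C4 (payoff 8); vs R4: C2 (payoff 11).
No cell has both players best-responding. For instance, Agent 1's best reply to C1 is R3, but against R3 Agent 2 prefers C4 over C1.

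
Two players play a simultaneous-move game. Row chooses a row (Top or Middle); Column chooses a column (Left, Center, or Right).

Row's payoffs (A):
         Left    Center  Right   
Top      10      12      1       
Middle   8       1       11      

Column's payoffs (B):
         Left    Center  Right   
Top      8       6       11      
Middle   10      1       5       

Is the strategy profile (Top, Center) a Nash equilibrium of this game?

No

Holding Column at Center: Row gets 12 from Top, versus 1 from Middle. No profitable deviation for Row.
Holding Row at Top: Column gets 6 from Center but could get 11 by switching to Right. Column has a profitable deviation.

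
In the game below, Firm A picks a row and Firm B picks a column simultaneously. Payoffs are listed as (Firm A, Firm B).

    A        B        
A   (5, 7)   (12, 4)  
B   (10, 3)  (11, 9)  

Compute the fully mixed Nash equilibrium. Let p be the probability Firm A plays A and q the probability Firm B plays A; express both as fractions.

In a mixed NE each player is indifferent between their pure strategies, so the opponent's mix sets the indifference.
Firm B indifferent between A and B: p·7 + (1−p)·3 = p·4 + (1−p)·9 ⟹ 3 + 4p = 9 + (-5)p ⟹ p = 2/3.
Firm A indifferent between A and B: q·5 + (1−q)·12 = q·10 + (1−q)·11 ⟹ 12 + (-7)q = 11 + (-1)q ⟹ q = 1/6.

p = 2/3, q = 1/6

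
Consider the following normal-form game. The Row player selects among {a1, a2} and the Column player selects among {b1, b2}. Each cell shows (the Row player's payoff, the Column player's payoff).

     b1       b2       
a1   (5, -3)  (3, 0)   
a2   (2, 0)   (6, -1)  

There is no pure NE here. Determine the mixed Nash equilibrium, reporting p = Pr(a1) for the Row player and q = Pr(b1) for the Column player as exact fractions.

p = 1/4, q = 1/2

Each player's mixing probability is pinned down by making the *other* player indifferent.
The Column player indifferent between b1 and b2: p·(-3) + (1−p)·0 = p·0 + (1−p)·(-1) ⟹ 0 + (-3)p = (-1) + 1p ⟹ p = 1/4.
The Row player indifferent between a1 and a2: q·5 + (1−q)·3 = q·2 + (1−q)·6 ⟹ 3 + 2q = 6 + (-4)q ⟹ q = 1/2.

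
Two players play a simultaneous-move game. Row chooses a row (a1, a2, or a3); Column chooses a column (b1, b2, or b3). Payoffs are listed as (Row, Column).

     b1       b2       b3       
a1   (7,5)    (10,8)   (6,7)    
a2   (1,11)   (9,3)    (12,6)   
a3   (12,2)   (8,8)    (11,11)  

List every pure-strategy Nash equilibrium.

(a1, b2)

A profile is a Nash equilibrium when each player is best-responding to the other.
Row's best responses — vs b1: a3 (payoff 12); vs b2: a1 (payoff 10); vs b3: a2 (payoff 12).
Column's best responses — vs a1: b2 (payoff 8); vs a2: b1 (payoff 11); vs a3: b3 (payoff 11).
The only mutual best response is (a1, b2); neither player gains by switching there.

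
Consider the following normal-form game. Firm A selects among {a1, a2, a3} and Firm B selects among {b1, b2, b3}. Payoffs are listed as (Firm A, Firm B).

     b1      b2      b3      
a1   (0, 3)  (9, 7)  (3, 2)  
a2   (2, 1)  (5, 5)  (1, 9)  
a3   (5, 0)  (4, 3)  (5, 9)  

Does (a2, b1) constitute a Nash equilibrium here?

Holding Firm B at b1: Firm A gets 2 from a2 but could get 5 by switching to a3. Firm A has a profitable deviation.

No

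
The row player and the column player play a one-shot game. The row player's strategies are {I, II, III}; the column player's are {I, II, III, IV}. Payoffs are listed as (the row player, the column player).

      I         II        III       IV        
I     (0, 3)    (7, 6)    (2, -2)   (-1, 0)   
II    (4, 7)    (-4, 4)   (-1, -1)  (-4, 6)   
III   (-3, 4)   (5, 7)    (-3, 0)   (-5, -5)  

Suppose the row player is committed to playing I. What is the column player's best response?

With the row player fixed at I, the column player's payoffs are: I → 3, II → 6, III → -2, IV → 0.
The maximum is 6, achieved by II.

II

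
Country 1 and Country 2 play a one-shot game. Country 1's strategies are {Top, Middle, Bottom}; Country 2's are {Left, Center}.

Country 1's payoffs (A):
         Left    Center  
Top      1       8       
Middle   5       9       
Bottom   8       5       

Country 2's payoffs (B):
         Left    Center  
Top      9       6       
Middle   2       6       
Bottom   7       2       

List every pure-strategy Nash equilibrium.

Check mutual best responses: a cell is a NE iff neither player can gain by unilaterally deviating.
Country 1's best responses — vs Left: Bottom (payoff 8); vs Center: Middle (payoff 9).
Country 2's best responses — vs Top: Left (payoff 9); vs Middle: Center (payoff 6); vs Bottom: Left (payoff 7).
Mutual best responses occur at (Middle, Center) and (Bottom, Left); at each, neither player gains by switching.

(Middle, Center) and (Bottom, Left)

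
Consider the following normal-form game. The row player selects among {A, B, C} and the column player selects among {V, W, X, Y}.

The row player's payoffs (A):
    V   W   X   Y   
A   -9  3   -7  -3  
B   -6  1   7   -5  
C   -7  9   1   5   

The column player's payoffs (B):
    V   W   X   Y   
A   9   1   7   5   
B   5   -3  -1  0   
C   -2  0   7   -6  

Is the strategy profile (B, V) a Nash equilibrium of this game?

Holding the column player at V: the row player gets -6 from B, versus -9 from A, -7 from C. No profitable deviation for the row player.
Holding the row player at B: the column player gets 5 from V, versus -3 from W, -1 from X, 0 from Y. No profitable deviation for the column player either.

Yes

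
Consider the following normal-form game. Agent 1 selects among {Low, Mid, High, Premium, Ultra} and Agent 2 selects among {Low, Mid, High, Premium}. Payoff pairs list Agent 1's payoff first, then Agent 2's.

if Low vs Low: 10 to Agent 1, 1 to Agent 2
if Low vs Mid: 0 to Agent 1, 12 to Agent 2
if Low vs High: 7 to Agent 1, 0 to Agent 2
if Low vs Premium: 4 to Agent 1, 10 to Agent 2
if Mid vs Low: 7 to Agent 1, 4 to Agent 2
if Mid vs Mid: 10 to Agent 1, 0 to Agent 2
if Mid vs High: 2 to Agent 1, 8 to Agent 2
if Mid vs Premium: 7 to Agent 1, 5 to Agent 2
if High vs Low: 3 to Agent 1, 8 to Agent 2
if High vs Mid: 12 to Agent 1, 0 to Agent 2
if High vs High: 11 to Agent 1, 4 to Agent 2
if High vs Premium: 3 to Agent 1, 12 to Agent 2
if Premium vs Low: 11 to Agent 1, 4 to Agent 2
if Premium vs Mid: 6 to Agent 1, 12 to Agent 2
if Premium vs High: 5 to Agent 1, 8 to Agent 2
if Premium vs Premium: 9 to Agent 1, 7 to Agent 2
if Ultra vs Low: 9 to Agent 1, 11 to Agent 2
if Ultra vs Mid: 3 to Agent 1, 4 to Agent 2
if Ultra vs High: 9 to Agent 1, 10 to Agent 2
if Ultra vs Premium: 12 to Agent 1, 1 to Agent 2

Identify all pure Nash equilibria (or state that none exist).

None

Check mutual best responses: a cell is a NE iff neither player can gain by unilaterally deviating.
Agent 1's best responses — vs Low: Premium (payoff 11); vs Mid: High (payoff 12); vs High: High (payoff 11); vs Premium: Ultra (payoff 12).
Agent 2's best responses — vs Low: Mid (payoff 12); vs Mid: High (payoff 8); vs High: Premium (payoff 12); vs Premium: Mid (payoff 12); vs Ultra: Low (payoff 11).
No cell has both players best-responding. For instance, Agent 1's best reply to Mid is High, but against High Agent 2 prefers Premium over Mid.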